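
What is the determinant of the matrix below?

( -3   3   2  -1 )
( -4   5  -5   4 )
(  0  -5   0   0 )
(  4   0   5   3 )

805

Expand along row 3 (it has 3 zeros):
  − (-5) · M_32   where M_32 = det([-3 2 -1; -4 -5 4; 4 5 3]) = 161
det = (-1)·(-5)·(161) = 805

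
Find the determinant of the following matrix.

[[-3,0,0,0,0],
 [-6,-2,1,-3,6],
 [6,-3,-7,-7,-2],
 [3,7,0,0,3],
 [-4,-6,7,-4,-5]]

The determinant is -12771.

Expand along row 1 (it has 4 zeros):
  + (-3) · M_11   where M_11 = det([-2 1 -3 6; -3 -7 -7 -2; 7 0 0 3; -6 7 -4 -5]) = 4257
det = (+1)·(-3)·(4257) = -12771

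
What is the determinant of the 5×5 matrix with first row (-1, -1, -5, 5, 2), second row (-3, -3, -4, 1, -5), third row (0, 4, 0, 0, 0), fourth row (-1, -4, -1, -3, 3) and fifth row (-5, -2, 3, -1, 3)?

The determinant is -4808.

Expand along row 3 (it has 4 zeros):
  − (4) · M_32   where M_32 = det([-1 -5 5 2; -3 -4 1 -5; -1 -1 -3 3; -5 3 -1 3]) = 1202
det = (-1)·(4)·(1202) = -4808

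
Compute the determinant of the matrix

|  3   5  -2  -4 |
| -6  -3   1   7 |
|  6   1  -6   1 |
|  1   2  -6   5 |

Expand along row 1:
  + (3) · M_11   where M_11 = det([-3 1 7; 1 -6 1; 2 -6 5]) = 111
  − (5) · M_12   where M_12 = det([-6 1 7; 6 -6 1; 1 -6 5]) = -95
  + (-2) · M_13   where M_13 = det([-6 -3 7; 6 1 1; 1 2 5]) = 146
  − (-4) · M_14   where M_14 = det([-6 -3 1; 6 1 -6; 1 2 -6]) = -115
det = (+1)·(3)·(111) + (-1)·(5)·(-95) + (+1)·(-2)·(146) + (-1)·(-4)·(-115) = 56

56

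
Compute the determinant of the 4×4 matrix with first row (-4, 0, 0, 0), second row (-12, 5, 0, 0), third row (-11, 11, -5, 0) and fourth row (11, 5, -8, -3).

The matrix is lower triangular, so the determinant is the product of the diagonal entries:
det = (-4) · (5) · (-5) · (-3) = -300

-300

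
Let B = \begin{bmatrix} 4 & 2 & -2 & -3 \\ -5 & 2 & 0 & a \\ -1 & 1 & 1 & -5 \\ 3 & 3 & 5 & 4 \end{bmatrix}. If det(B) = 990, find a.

6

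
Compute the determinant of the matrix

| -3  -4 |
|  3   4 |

det = (-3)·4 − (-4)·3 = -12 − (-12) = 0

The determinant is 0.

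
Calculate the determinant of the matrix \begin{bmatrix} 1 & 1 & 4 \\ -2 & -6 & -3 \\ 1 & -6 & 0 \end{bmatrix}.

The determinant is 51.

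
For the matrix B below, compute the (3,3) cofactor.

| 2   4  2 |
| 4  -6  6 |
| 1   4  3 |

-28

Delete row 3 and column 3; the remaining 2×2 submatrix is [2 4; 4 -6].
Its determinant is 2·(-6) − 4·4 = -28.
The cofactor carries sign (−1)^(3+3) = +1, so C_{3,3} = +(-28) = -28.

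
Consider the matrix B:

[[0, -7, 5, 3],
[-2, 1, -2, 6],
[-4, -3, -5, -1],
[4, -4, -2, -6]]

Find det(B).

det(B) = 1904

Expand along row 1 (it has 1 zero):
  − (-7) · M_12   where M_12 = det([-2 -2 6; -4 -5 -1; 4 -2 -6]) = 168
  + (5) · M_13   where M_13 = det([-2 1 6; -4 -3 -1; 4 -4 -6]) = 112
  − (3) · M_14   where M_14 = det([-2 1 -2; -4 -3 -5; 4 -4 -2]) = -56
det = (-1)·(-7)·(168) + (+1)·(5)·(112) + (-1)·(3)·(-56) = 1904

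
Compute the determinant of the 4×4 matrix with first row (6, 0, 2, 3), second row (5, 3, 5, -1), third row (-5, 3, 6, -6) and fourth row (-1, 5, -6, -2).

The determinant is 338.

Expand along row 1 (it has 1 zero):
  + (6) · M_11   where M_11 = det([3 5 -1; 3 6 -6; 5 -6 -2]) = -216
  + (2) · M_13   where M_13 = det([5 3 -1; -5 3 -6; -1 5 -2]) = 130
  − (3) · M_14   where M_14 = det([5 3 5; -5 3 6; -1 5 -6]) = -458
det = (+1)·(6)·(-216) + (+1)·(2)·(130) + (-1)·(3)·(-458) = 338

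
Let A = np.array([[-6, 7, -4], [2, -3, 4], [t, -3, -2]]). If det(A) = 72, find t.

Expanding along the row containing t, det(A) is linear in t: det(A) = (16)·t + (-56).
Set (16)·t + (-56) = 72  ⇒  (16)·t = 128  ⇒  t = 8.

t = 8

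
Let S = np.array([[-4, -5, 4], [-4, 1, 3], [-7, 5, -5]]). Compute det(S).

det(S) = 233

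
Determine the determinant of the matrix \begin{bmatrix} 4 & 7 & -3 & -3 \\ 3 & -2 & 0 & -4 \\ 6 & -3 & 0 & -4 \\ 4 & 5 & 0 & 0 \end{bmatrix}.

The determinant is 228.

Expand along column 3 (it has 3 zeros):
  + (-3) · M_13   where M_13 = det([3 -2 -4; 6 -3 -4; 4 5 0]) = -76
det = (+1)·(-3)·(-76) = 228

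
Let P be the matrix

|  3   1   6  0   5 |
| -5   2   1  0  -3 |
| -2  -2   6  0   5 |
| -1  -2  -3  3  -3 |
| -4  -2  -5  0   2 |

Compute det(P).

Expand along column 4 (it has 4 zeros):
  + (3) · M_44   where M_44 = det([3 1 6 5; -5 2 1 -3; -2 -2 6 5; -4 -2 -5 2]) = 919
det = (+1)·(3)·(919) = 2757

|P| = 2757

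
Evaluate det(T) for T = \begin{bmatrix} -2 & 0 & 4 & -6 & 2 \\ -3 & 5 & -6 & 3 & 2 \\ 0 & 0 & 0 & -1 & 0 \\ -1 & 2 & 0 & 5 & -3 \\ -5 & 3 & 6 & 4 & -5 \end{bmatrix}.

148

Expand along row 3 (it has 4 zeros):
  − (-1) · M_34   where M_34 = det([-2 0 4 2; -3 5 -6 2; -1 2 0 -3; -5 3 6 -5]) = 148
det = (-1)·(-1)·(148) = 148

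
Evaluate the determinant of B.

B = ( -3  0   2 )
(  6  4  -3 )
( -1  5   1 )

|B| = 11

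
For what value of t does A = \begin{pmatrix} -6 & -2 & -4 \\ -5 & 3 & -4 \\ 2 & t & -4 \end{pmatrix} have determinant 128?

Expanding along the column containing t, det(A) is linear in t: det(A) = (-4)·t + (152).
Set (-4)·t + (152) = 128  ⇒  (-4)·t = -24  ⇒  t = 6.

t = 6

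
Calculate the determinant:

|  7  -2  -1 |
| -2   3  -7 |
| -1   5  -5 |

Expand along row 1:
  + 7 · |3 -7; 5 -5| = 7·(-15 − (-35)) = 140
  − (-2) · |-2 -7; -1 -5| = −(-2)·(10 − 7) = 6
  + (-1) · |-2 3; -1 5| = (-1)·(-10 − (-3)) = 7
Sum: (140) + (6) + (7) = 153

The determinant is 153.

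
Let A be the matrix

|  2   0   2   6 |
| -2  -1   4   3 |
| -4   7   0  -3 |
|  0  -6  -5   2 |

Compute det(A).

|A| = -1120

Expand along row 1 (it has 1 zero):
  + (2) · M_11   where M_11 = det([-1 4 3; 7 0 -3; -6 -5 2]) = -74
  + (2) · M_13   where M_13 = det([-2 -1 3; -4 7 -3; 0 -6 2]) = 72
  − (6) · M_14   where M_14 = det([-2 -1 4; -4 7 0; 0 -6 -5]) = 186
det = (+1)·(2)·(-74) + (+1)·(2)·(72) + (-1)·(6)·(186) = -1120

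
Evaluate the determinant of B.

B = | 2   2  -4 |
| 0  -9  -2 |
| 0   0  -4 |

|B| = 72

B is upper triangular, so det(B) is the product of the diagonal entries:
det = (2) · (-9) · (-4) = 72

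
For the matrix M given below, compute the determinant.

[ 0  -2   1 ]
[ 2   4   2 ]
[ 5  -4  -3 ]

Expand along column 1:
  − 2 · |-2 1; -4 -3| = −2·(6 − (-4)) = -20
  + 5 · |-2 1; 4 2| = 5·(-4 − 4) = -40
Sum: (-20) + (-40) = -60

det(M) = -60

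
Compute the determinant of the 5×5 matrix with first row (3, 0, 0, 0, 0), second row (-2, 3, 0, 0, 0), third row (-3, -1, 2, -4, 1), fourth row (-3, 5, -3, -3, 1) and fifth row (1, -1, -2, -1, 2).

The determinant is -261.

The matrix is block lower-triangular with a 2×2 block and a 3×3 block on the diagonal, so its determinant equals the product of the determinants of the diagonal blocks.
det of the 2×2 block = 9
det of the 3×3 block = -29
det = (9)·(-29) = -261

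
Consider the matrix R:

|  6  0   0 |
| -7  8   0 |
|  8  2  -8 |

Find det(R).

-384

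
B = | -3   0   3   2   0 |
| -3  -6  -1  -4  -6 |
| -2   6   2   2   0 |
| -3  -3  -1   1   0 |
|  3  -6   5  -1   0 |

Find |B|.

Expand along column 5 (it has 4 zeros):
  − (-6) · M_25   where M_25 = det([-3 0 3 2; -2 6 2 2; -3 -3 -1 1; 3 -6 5 -1]) = 24
det = (-1)·(-6)·(24) = 144

|B| = 144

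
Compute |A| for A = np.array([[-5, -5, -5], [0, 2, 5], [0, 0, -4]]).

40

A is upper triangular, so det(A) is the product of the diagonal entries:
det = (-5) · (2) · (-4) = 40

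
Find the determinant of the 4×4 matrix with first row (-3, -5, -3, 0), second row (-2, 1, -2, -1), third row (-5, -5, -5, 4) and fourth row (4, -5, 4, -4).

Expand along row 1 (it has 1 zero):
  + (-3) · M_11   where M_11 = det([1 -2 -1; -5 -5 4; -5 4 -4]) = 129
  − (-5) · M_12   where M_12 = det([-2 -2 -1; -5 -5 4; 4 4 -4]) = 0
  + (-3) · M_13   where M_13 = det([-2 1 -1; -5 -5 4; 4 -5 -4]) = -129
det = (+1)·(-3)·(129) + (-1)·(-5)·(0) + (+1)·(-3)·(-129) = 0

0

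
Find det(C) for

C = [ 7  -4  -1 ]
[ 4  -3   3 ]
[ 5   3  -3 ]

Expand along column 1:
  + 7 · |-3 3; 3 -3| = 7·(9 − 9) = 0
  − 4 · |-4 -1; 3 -3| = −4·(12 − (-3)) = -60
  + 5 · |-4 -1; -3 3| = 5·(-12 − 3) = -75
Sum: (0) + (-60) + (-75) = -135

|C| = -135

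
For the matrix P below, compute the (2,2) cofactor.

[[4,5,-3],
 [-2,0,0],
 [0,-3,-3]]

-12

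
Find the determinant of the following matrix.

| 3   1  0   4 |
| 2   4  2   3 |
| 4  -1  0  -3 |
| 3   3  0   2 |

Expand along column 3 (it has 3 zeros):
  − (2) · M_23   where M_23 = det([3 1 4; 4 -1 -3; 3 3 2]) = 64
det = (-1)·(2)·(64) = -128

-128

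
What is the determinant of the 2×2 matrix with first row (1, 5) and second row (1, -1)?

-6

det = 1·(-1) − 5·1 = -1 − 5 = -6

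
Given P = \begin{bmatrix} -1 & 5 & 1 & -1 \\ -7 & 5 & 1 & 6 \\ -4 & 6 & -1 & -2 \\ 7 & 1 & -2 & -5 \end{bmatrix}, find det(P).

|P| = -506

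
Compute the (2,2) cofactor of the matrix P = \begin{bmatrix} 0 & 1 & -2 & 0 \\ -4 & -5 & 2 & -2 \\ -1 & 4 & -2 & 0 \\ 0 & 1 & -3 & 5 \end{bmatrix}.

-10

Delete row 2 and column 2; the remaining 3×3 submatrix is [0 -2 0; -1 -2 0; 0 -3 5].
Its determinant is -10.
The cofactor carries sign (−1)^(2+2) = +1, so C_{2,2} = +(-10) = -10.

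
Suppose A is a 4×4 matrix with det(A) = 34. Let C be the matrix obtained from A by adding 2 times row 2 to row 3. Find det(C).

34

Adding a multiple of one row to another leaves the determinant unchanged.
det(C) = (1)·(34) = 34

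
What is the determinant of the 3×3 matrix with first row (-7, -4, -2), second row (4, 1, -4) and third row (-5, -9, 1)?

The determinant is 243.

Expand along column 1:
  + (-7) · |1 -4; -9 1| = (-7)·(1 − 36) = 245
  − 4 · |-4 -2; -9 1| = −4·(-4 − 18) = 88
  + (-5) · |-4 -2; 1 -4| = (-5)·(16 − (-2)) = -90
Sum: (245) + (88) + (-90) = 243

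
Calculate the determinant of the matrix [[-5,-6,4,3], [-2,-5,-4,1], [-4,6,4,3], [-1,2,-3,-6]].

1967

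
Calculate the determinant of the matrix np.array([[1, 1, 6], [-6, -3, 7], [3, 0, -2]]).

Expand along row 3:
  + 3 · |1 6; -3 7| = 3·(7 − (-18)) = 75
  + (-2) · |1 1; -6 -3| = (-2)·(-3 − (-6)) = -6
Sum: (75) + (-6) = 69

69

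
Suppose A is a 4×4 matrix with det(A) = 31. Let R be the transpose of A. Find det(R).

det(Aᵀ) = det(A).
det(R) = (1)·(31) = 31

The determinant is 31.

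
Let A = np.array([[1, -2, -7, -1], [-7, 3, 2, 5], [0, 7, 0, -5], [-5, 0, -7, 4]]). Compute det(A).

|A| = 219

Expand along row 3 (it has 2 zeros):
  − (7) · M_32   where M_32 = det([1 -7 -1; -7 2 5; -5 -7 4]) = -37
  − (-5) · M_34   where M_34 = det([1 -2 -7; -7 3 2; -5 0 -7]) = -8
det = (-1)·(7)·(-37) + (-1)·(-5)·(-8) = 219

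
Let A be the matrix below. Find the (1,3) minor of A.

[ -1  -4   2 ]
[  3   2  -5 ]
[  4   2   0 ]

Delete row 1 and column 3; the remaining 2×2 submatrix is [3 2; 4 2].
Its determinant is 3·2 − 2·4 = -2.

-2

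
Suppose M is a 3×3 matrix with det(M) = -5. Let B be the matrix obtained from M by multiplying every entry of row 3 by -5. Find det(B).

Scaling one row by -5 multiplies the determinant by -5.
det(B) = (-5)·(-5) = 25

25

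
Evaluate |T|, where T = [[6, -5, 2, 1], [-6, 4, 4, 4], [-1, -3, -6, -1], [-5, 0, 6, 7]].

Expand along row 4 (it has 1 zero):
  − (-5) · M_41   where M_41 = det([-5 2 1; 4 4 4; -3 -6 -1]) = -128
  − (6) · M_43   where M_43 = det([6 -5 1; -6 4 4; -1 -3 -1]) = 120
  + (7) · M_44   where M_44 = det([6 -5 2; -6 4 4; -1 -3 -6]) = 172
det = (-1)·(-5)·(-128) + (-1)·(6)·(120) + (+1)·(7)·(172) = -156

|T| = -156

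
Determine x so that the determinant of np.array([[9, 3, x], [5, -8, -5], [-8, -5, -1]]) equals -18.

0

Expanding along the row containing x, det(A) is linear in x: det(A) = (-89)·x + (-18).
Set (-89)·x + (-18) = -18  ⇒  (-89)·x = 0  ⇒  x = 0.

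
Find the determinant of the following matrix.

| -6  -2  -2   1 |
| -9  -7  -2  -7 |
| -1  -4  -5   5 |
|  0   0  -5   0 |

The determinant is 1515.

Expand along row 4 (it has 3 zeros):
  − (-5) · M_43   where M_43 = det([-6 -2 1; -9 -7 -7; -1 -4 5]) = 303
det = (-1)·(-5)·(303) = 1515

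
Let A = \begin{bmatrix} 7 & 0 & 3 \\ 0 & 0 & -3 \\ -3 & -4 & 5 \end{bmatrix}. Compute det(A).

Expand along row 2:
  − (-3) · |7 0; -3 -4| = −(-3)·(-28 − 0) = -84

The determinant is -84.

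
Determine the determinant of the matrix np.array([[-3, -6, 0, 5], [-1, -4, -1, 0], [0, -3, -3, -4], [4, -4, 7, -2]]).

Expand along row 1 (it has 1 zero):
  + (-3) · M_11   where M_11 = det([-4 -1 0; -3 -3 -4; -4 7 -2]) = -146
  − (-6) · M_12   where M_12 = det([-1 -1 0; 0 -3 -4; 4 7 -2]) = -18
  − (5) · M_14   where M_14 = det([-1 -4 -1; 0 -3 -3; 4 -4 7]) = 69
det = (+1)·(-3)·(-146) + (-1)·(-6)·(-18) + (-1)·(5)·(69) = -15

The determinant is -15.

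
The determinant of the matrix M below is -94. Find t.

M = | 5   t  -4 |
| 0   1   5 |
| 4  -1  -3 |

Expanding along the column containing t, det(M) is linear in t: det(M) = (20)·t + (26).
Set (20)·t + (26) = -94  ⇒  (20)·t = -120  ⇒  t = -6.

-6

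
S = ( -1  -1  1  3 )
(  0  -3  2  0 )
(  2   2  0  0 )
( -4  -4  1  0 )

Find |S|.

Expand along column 4 (it has 3 zeros):
  − (3) · M_14   where M_14 = det([0 -3 2; 2 2 0; -4 -4 1]) = 6
det = (-1)·(3)·(6) = -18

-18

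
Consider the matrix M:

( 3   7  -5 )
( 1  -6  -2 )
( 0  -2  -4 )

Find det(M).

98

Expand along column 1:
  + 3 · |-6 -2; -2 -4| = 3·(24 − 4) = 60
  − 1 · |7 -5; -2 -4| = −1·(-28 − 10) = 38
Sum: (60) + (38) = 98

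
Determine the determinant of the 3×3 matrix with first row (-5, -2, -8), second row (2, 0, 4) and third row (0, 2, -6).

Expand along column 1:
  + (-5) · |0 4; 2 -6| = (-5)·(0 − 8) = 40
  − 2 · |-2 -8; 2 -6| = −2·(12 − (-16)) = -56
Sum: (40) + (-56) = -16

-16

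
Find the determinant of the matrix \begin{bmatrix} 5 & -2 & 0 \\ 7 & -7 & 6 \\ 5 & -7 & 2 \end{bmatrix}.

Expand along column 3:
  − 6 · |5 -2; 5 -7| = −6·(-35 − (-10)) = 150
  + 2 · |5 -2; 7 -7| = 2·(-35 − (-14)) = -42
Sum: (150) + (-42) = 108

The determinant is 108.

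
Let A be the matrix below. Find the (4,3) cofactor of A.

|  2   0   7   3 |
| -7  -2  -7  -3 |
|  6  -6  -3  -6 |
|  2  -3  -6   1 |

Delete row 4 and column 3; the remaining 3×3 submatrix is [2 0 3; -7 -2 -3; 6 -6 -6].
Its determinant is 150.
The cofactor carries sign (−1)^(4+3) = −1, so C_{4,3} = −(150) = -150.

-150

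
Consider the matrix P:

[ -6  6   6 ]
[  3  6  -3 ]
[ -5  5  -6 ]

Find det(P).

Expand along column 1:
  + (-6) · |6 -3; 5 -6| = (-6)·(-36 − (-15)) = 126
  − 3 · |6 6; 5 -6| = −3·(-36 − 30) = 198
  + (-5) · |6 6; 6 -3| = (-5)·(-18 − 36) = 270
Sum: (126) + (198) + (270) = 594

det(P) = 594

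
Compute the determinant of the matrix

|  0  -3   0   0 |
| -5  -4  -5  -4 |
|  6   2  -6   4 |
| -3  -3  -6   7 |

Expand along row 1 (it has 3 zeros):
  − (-3) · M_12   where M_12 = det([-5 -5 -4; 6 -6 4; -3 -6 7]) = 576
det = (-1)·(-3)·(576) = 1728

1728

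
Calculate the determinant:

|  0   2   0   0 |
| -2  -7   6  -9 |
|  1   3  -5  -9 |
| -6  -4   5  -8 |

The determinant is -854.

Expand along row 1 (it has 3 zeros):
  − (2) · M_12   where M_12 = det([-2 6 -9; 1 -5 -9; -6 5 -8]) = 427
det = (-1)·(2)·(427) = -854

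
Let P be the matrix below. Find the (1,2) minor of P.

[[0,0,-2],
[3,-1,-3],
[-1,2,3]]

6

Delete row 1 and column 2; the remaining 2×2 submatrix is [3 -3; -1 3].
Its determinant is 3·3 − (-3)·(-1) = 6.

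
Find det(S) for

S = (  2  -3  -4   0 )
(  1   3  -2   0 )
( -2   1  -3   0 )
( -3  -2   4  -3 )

189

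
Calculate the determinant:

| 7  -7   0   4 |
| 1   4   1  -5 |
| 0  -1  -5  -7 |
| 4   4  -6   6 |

Expand along row 1 (it has 1 zero):
  + (7) · M_11   where M_11 = det([4 1 -5; -1 -5 -7; 4 -6 6]) = -440
  − (-7) · M_12   where M_12 = det([1 1 -5; 0 -5 -7; 4 -6 6]) = -200
  − (4) · M_14   where M_14 = det([1 4 1; 0 -1 -5; 4 4 -6]) = -50
det = (+1)·(7)·(-440) + (-1)·(-7)·(-200) + (-1)·(4)·(-50) = -4280

-4280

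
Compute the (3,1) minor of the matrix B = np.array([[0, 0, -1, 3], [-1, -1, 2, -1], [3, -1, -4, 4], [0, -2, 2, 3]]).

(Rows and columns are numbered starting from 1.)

1

Delete row 3 and column 1; the remaining 3×3 submatrix is [0 -1 3; -1 2 -1; -2 2 3].
Its determinant is 1.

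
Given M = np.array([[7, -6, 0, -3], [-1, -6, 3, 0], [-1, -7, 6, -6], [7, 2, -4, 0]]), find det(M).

Expand along column 4 (it has 2 zeros):
  − (-3) · M_14   where M_14 = det([-1 -6 3; -1 -7 6; 7 2 -4]) = -103
  − (-6) · M_34   where M_34 = det([7 -6 0; -1 -6 3; 7 2 -4]) = 24
det = (-1)·(-3)·(-103) + (-1)·(-6)·(24) = -165

-165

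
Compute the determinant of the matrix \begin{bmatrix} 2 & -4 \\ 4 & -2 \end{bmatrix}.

The determinant is 12.

det = 2·(-2) − (-4)·4 = -4 − (-16) = 12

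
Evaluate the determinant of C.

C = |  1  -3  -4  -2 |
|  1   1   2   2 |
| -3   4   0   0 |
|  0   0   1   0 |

The determinant is 4.

Expand along row 4 (it has 3 zeros):
  − (1) · M_43   where M_43 = det([1 -3 -2; 1 1 2; -3 4 0]) = -4
det = (-1)·(1)·(-4) = 4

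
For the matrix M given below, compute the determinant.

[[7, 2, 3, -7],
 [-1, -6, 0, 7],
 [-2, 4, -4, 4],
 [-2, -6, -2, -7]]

Expand along row 2 (it has 1 zero):
  − (-1) · M_21   where M_21 = det([2 3 -7; 4 -4 4; -6 -2 -7]) = 308
  + (-6) · M_22   where M_22 = det([7 3 -7; -2 -4 4; -2 -2 -7]) = 214
  + (7) · M_24   where M_24 = det([7 2 3; -2 4 -4; -2 -6 -2]) = -156
det = (-1)·(-1)·(308) + (+1)·(-6)·(214) + (+1)·(7)·(-156) = -2068

The determinant is -2068.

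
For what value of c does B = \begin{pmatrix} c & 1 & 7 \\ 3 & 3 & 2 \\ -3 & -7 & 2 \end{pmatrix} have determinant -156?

Expanding along the row containing c, det(B) is linear in c: det(B) = (20)·c + (-96).
Set (20)·c + (-96) = -156  ⇒  (20)·c = -60  ⇒  c = -3.

c = -3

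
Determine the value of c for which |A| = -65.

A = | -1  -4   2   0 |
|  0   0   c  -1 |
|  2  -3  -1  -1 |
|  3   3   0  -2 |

Expanding along the row containing c, det(A) is linear in c: det(A) = (13)·c + (-39).
Set (13)·c + (-39) = -65  ⇒  (13)·c = -26  ⇒  c = -2.

c = -2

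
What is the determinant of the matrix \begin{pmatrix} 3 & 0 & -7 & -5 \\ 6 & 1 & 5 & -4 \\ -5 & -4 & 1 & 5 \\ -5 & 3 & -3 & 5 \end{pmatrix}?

The determinant is 262.

Expand along row 1 (it has 1 zero):
  + (3) · M_11   where M_11 = det([1 5 -4; -4 1 5; 3 -3 5]) = 159
  + (-7) · M_13   where M_13 = det([6 1 -4; -5 -4 5; -5 3 5]) = -70
  − (-5) · M_14   where M_14 = det([6 1 5; -5 -4 1; -5 3 -3]) = -141
det = (+1)·(3)·(159) + (+1)·(-7)·(-70) + (-1)·(-5)·(-141) = 262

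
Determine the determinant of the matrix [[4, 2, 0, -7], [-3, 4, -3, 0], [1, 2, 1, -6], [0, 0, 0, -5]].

Expand along row 4 (it has 3 zeros):
  + (-5) · M_44   where M_44 = det([4 2 0; -3 4 -3; 1 2 1]) = 40
det = (+1)·(-5)·(40) = -200

-200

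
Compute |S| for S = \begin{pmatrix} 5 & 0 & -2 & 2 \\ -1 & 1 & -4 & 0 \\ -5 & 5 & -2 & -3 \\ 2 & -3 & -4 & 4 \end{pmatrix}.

|S| = 150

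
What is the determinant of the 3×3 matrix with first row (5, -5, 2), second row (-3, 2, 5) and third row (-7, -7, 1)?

Expand along row 1:
  + 5 · |2 5; -7 1| = 5·(2 − (-35)) = 185
  − (-5) · |-3 5; -7 1| = −(-5)·(-3 − (-35)) = 160
  + 2 · |-3 2; -7 -7| = 2·(21 − (-14)) = 70
Sum: (185) + (160) + (70) = 415

415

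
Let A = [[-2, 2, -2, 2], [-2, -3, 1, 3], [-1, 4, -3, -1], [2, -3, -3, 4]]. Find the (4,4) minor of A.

-2

Delete row 4 and column 4; the remaining 3×3 submatrix is [-2 2 -2; -2 -3 1; -1 4 -3].
Its determinant is -2.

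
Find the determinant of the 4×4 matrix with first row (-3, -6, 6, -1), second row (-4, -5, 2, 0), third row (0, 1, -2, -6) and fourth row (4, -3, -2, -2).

928

Expand along row 2 (it has 1 zero):
  − (-4) · M_21   where M_21 = det([-6 6 -1; 1 -2 -6; -3 -2 -2]) = 176
  + (-5) · M_22   where M_22 = det([-3 6 -1; 0 -2 -6; 4 -2 -2]) = -128
  − (2) · M_23   where M_23 = det([-3 -6 -1; 0 1 -6; 4 -3 -2]) = 208
det = (-1)·(-4)·(176) + (+1)·(-5)·(-128) + (-1)·(2)·(208) = 928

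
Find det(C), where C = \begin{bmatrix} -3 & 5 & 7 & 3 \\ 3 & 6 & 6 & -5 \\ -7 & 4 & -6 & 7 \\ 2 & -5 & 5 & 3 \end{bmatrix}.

Expand along row 1:
  + (-3) · M_11   where M_11 = det([6 6 -5; 4 -6 7; -5 5 3]) = -550
  − (5) · M_12   where M_12 = det([3 6 -5; -7 -6 7; 2 5 3]) = 166
  + (7) · M_13   where M_13 = det([3 6 -5; -7 4 7; 2 -5 3]) = 216
  − (3) · M_14   where M_14 = det([3 6 6; -7 4 -6; 2 -5 5]) = 270
det = (+1)·(-3)·(-550) + (-1)·(5)·(166) + (+1)·(7)·(216) + (-1)·(3)·(270) = 1522

The determinant is 1522.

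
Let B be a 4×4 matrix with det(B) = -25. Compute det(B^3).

det(B^3) = (det B)^3 = (-25)^3 = -15625

-15625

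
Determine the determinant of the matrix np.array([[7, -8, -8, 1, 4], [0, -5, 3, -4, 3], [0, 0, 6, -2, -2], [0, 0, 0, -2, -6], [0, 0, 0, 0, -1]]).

-420

The matrix is upper triangular, so the determinant is the product of the diagonal entries:
det = (7) · (-5) · (6) · (-2) · (-1) = -420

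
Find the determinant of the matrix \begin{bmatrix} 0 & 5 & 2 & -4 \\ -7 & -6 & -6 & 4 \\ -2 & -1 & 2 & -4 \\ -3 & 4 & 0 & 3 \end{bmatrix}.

The determinant is 776.

Expand along row 1 (it has 1 zero):
  − (5) · M_12   where M_12 = det([-7 -6 4; -2 2 -4; -3 0 3]) = -126
  + (2) · M_13   where M_13 = det([-7 -6 4; -2 -1 -4; -3 4 3]) = -243
  − (-4) · M_14   where M_14 = det([-7 -6 -6; -2 -1 2; -3 4 0]) = 158
det = (-1)·(5)·(-126) + (+1)·(2)·(-243) + (-1)·(-4)·(158) = 776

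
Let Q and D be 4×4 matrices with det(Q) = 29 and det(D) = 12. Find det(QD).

det(QD) = det(Q)·det(D) = (29)·(12) = 348

det(QD) = 348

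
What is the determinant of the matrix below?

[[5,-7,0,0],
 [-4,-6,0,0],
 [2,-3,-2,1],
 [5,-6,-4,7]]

580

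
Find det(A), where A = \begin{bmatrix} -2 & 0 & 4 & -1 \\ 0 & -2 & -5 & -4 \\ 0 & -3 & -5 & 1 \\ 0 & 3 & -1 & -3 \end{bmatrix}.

det(A) = 148

Expand along column 1 (it has 3 zeros):
  + (-2) · M_11   where M_11 = det([-2 -5 -4; -3 -5 1; 3 -1 -3]) = -74
det = (+1)·(-2)·(-74) = 148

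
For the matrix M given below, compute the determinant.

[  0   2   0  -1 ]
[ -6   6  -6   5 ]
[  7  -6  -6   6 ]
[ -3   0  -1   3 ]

Expand along row 1 (it has 2 zeros):
  − (2) · M_12   where M_12 = det([-6 -6 5; 7 -6 6; -3 -1 3]) = 181
  − (-1) · M_14   where M_14 = det([-6 6 -6; 7 -6 -6; -3 0 -1]) = 222
det = (-1)·(2)·(181) + (-1)·(-1)·(222) = -140

det(M) = -140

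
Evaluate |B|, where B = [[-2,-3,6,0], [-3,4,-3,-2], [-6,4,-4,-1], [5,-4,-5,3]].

|B| = -200

Expand along row 1 (it has 1 zero):
  + (-2) · M_11   where M_11 = det([4 -3 -2; 4 -4 -1; -4 -5 3]) = 28
  − (-3) · M_12   where M_12 = det([-3 -3 -2; -6 -4 -1; 5 -5 3]) = -88
  + (6) · M_13   where M_13 = det([-3 4 -2; -6 4 -1; 5 -4 3]) = 20
det = (+1)·(-2)·(28) + (-1)·(-3)·(-88) + (+1)·(6)·(20) = -200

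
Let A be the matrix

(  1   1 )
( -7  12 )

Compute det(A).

|A| = 19

det(A) = 1·12 − 1·(-7) = 12 − (-7) = 19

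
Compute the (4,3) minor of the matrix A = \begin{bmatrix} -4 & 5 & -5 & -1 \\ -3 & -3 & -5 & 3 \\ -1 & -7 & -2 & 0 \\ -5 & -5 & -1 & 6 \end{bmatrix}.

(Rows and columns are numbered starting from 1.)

Delete row 4 and column 3; the remaining 3×3 submatrix is [-4 5 -1; -3 -3 3; -1 -7 0].
Its determinant is -117.

The minor is -117.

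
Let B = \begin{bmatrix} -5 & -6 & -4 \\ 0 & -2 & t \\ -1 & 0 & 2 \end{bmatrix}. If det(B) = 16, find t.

Expanding along the column containing t, det(B) is linear in t: det(B) = (6)·t + (28).
Set (6)·t + (28) = 16  ⇒  (6)·t = -12  ⇒  t = -2.

t = -2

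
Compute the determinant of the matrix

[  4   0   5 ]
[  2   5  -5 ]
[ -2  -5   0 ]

-100

Expand along column 2:
  + 5 · |4 5; -2 0| = 5·(0 − (-10)) = 50
  − (-5) · |4 5; 2 -5| = −(-5)·(-20 − 10) = -150
Sum: (50) + (-150) = -100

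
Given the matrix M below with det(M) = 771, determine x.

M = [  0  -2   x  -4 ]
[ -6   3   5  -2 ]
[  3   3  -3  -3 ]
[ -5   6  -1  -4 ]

-1

Expanding along the row containing x, det(M) is linear in x: det(M) = (-21)·x + (750).
Set (-21)·x + (750) = 771  ⇒  (-21)·x = 21  ⇒  x = -1.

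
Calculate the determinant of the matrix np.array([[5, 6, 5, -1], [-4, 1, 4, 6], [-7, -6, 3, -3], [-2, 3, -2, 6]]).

The determinant is -1268.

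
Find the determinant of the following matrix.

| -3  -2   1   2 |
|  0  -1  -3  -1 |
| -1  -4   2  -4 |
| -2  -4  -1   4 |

212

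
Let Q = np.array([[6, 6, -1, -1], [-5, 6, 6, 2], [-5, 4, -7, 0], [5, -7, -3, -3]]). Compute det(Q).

Expand along row 3 (it has 1 zero):
  + (-5) · M_31   where M_31 = det([6 -1 -1; 6 6 2; -7 -3 -3]) = -100
  − (4) · M_32   where M_32 = det([6 -1 -1; -5 6 2; 5 -3 -3]) = -52
  + (-7) · M_33   where M_33 = det([6 6 -1; -5 6 2; 5 -7 -3]) = -59
det = (+1)·(-5)·(-100) + (-1)·(4)·(-52) + (+1)·(-7)·(-59) = 1121

1121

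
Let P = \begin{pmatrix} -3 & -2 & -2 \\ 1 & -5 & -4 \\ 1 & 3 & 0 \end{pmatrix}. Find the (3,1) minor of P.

Delete row 3 and column 1; the remaining 2×2 submatrix is [-2 -2; -5 -4].
Its determinant is (-2)·(-4) − (-2)·(-5) = -2.

-2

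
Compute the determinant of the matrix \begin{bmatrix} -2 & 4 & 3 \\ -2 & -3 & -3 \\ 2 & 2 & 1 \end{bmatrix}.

Expand along column 1:
  + (-2) · |-3 -3; 2 1| = (-2)·(-3 − (-6)) = -6
  − (-2) · |4 3; 2 1| = −(-2)·(4 − 6) = -4
  + 2 · |4 3; -3 -3| = 2·(-12 − (-9)) = -6
Sum: (-6) + (-4) + (-6) = -16

-16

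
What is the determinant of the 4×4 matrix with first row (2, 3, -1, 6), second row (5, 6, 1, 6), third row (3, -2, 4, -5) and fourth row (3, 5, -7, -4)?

Expand along row 1:
  + (2) · M_11   where M_11 = det([6 1 6; -2 4 -5; 5 -7 -4]) = -375
  − (3) · M_12   where M_12 = det([5 1 6; 3 4 -5; 3 -7 -4]) = -456
  + (-1) · M_13   where M_13 = det([5 6 6; 3 -2 -5; 3 5 -4]) = 273
  − (6) · M_14   where M_14 = det([5 6 1; 3 -2 4; 3 5 -7]) = 189
det = (+1)·(2)·(-375) + (-1)·(3)·(-456) + (+1)·(-1)·(273) + (-1)·(6)·(189) = -789

-789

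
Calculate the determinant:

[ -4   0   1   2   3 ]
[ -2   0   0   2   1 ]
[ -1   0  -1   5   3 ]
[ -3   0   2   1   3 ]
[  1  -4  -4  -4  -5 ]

The determinant is -64.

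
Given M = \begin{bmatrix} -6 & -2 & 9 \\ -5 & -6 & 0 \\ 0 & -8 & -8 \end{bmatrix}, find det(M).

Expand along row 2:
  − (-5) · |-2 9; -8 -8| = −(-5)·(16 − (-72)) = 440
  + (-6) · |-6 9; 0 -8| = (-6)·(48 − 0) = -288
Sum: (440) + (-288) = 152

det(M) = 152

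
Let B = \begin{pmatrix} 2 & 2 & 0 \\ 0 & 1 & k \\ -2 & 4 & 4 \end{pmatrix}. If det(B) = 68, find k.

Expanding along the column containing k, det(B) is linear in k: det(B) = (-12)·k + (8).
Set (-12)·k + (8) = 68  ⇒  (-12)·k = 60  ⇒  k = -5.

k = -5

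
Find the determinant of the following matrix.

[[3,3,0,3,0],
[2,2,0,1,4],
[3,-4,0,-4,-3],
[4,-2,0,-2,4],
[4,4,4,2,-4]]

Expand along column 3 (it has 4 zeros):
  + (4) · M_53   where M_53 = det([3 3 3 0; 2 2 1 4; 3 -4 -4 -3; 4 -2 -2 4]) = -138
det = (+1)·(4)·(-138) = -552

-552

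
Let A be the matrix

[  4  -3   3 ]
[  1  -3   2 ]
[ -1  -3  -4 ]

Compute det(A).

Expand along row 1:
  + 4 · |-3 2; -3 -4| = 4·(12 − (-6)) = 72
  − (-3) · |1 2; -1 -4| = −(-3)·(-4 − (-2)) = -6
  + 3 · |1 -3; -1 -3| = 3·(-3 − 3) = -18
Sum: (72) + (-6) + (-18) = 48

48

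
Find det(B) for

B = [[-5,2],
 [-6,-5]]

|B| = 37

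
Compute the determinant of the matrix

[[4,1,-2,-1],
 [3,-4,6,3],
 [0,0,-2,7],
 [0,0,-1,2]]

The matrix is block upper-triangular with a 2×2 block and a 2×2 block on the diagonal, so its determinant equals the product of the determinants of the diagonal blocks.
det of the 2×2 block = -19
det of the 2×2 block = 3
det = (-19)·(3) = -57

-57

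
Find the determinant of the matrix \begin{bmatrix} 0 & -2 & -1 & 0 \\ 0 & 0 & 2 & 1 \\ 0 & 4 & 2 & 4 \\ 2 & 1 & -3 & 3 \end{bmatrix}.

Expand along column 1 (it has 3 zeros):
  − (2) · M_41   where M_41 = det([-2 -1 0; 0 2 1; 4 2 4]) = -16
det = (-1)·(2)·(-16) = 32

32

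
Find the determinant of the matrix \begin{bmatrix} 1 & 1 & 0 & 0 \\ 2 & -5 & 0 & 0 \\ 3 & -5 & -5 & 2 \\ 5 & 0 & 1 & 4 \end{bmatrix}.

The matrix is block lower-triangular with a 2×2 block and a 2×2 block on the diagonal, so its determinant equals the product of the determinants of the diagonal blocks.
det of the 2×2 block = -7
det of the 2×2 block = -22
det = (-7)·(-22) = 154

154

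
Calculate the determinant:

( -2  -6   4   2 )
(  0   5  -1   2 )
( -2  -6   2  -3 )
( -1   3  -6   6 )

Expand along row 2 (it has 1 zero):
  + (5) · M_22   where M_22 = det([-2 4 2; -2 2 -3; -1 -6 6]) = 100
  − (-1) · M_23   where M_23 = det([-2 -6 2; -2 -6 -3; -1 3 6]) = -60
  + (2) · M_24   where M_24 = det([-2 -6 4; -2 -6 2; -1 3 -6]) = -24
det = (+1)·(5)·(100) + (-1)·(-1)·(-60) + (+1)·(2)·(-24) = 392

The determinant is 392.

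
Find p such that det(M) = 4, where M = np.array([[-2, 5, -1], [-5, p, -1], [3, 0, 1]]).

-6

Expanding along the row containing p, det(M) is linear in p: det(M) = (1)·p + (10).
Set (1)·p + (10) = 4  ⇒  (1)·p = -6  ⇒  p = -6.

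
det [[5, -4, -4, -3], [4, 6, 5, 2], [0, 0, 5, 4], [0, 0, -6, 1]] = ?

1334

The matrix is block upper-triangular with a 2×2 block and a 2×2 block on the diagonal, so its determinant equals the product of the determinants of the diagonal blocks.
det of the 2×2 block = 46
det of the 2×2 block = 29
det = (46)·(29) = 1334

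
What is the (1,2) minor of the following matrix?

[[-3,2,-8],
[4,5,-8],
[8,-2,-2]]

The minor is 56.

Delete row 1 and column 2; the remaining 2×2 submatrix is [4 -8; 8 -2].
Its determinant is 4·(-2) − (-8)·8 = 56.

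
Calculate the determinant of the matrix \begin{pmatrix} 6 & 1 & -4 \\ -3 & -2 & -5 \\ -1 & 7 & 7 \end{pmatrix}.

Expand along column 1:
  + 6 · |-2 -5; 7 7| = 6·(-14 − (-35)) = 126
  − (-3) · |1 -4; 7 7| = −(-3)·(7 − (-28)) = 105
  + (-1) · |1 -4; -2 -5| = (-1)·(-5 − 8) = 13
Sum: (126) + (105) + (13) = 244

244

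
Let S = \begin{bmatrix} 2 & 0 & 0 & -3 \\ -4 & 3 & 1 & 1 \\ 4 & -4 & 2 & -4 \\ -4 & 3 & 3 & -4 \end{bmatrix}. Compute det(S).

Expand along row 1 (it has 2 zeros):
  + (2) · M_11   where M_11 = det([3 1 1; -4 2 -4; 3 3 -4]) = -34
  − (-3) · M_14   where M_14 = det([-4 3 1; 4 -4 2; -4 3 3]) = 8
det = (+1)·(2)·(-34) + (-1)·(-3)·(8) = -44

-44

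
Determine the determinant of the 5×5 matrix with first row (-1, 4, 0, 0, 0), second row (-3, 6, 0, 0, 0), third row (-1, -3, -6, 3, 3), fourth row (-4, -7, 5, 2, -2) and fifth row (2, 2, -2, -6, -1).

The matrix is block lower-triangular with a 2×2 block and a 3×3 block on the diagonal, so its determinant equals the product of the determinants of the diagonal blocks.
det of the 2×2 block = 6
det of the 3×3 block = 33
det = (6)·(33) = 198

The determinant is 198.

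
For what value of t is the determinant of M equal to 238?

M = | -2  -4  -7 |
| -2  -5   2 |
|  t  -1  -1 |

-6

Expanding along the row containing t, det(M) is linear in t: det(M) = (-43)·t + (-20).
Set (-43)·t + (-20) = 238  ⇒  (-43)·t = 258  ⇒  t = -6.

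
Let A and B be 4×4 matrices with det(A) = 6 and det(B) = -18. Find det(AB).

det(AB) = det(A)·det(B) = (6)·(-18) = -108

det(AB) = -108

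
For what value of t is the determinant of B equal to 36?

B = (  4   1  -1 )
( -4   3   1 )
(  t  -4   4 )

t = -7

Expanding along the column containing t, det(B) is linear in t: det(B) = (4)·t + (64).
Set (4)·t + (64) = 36  ⇒  (4)·t = -28  ⇒  t = -7.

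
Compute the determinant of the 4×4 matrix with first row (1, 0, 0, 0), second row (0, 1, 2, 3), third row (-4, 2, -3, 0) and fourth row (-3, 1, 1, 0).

15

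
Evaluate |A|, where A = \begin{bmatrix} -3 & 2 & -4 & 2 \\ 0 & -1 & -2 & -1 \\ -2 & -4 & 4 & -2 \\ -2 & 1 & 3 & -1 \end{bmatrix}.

The determinant is -142.

Expand along row 2 (it has 1 zero):
  + (-1) · M_22   where M_22 = det([-3 -4 2; -2 4 -2; -2 3 -1]) = -10
  − (-2) · M_23   where M_23 = det([-3 2 2; -2 -4 -2; -2 1 -1]) = -34
  + (-1) · M_24   where M_24 = det([-3 2 -4; -2 -4 4; -2 1 3]) = 84
det = (+1)·(-1)·(-10) + (-1)·(-2)·(-34) + (+1)·(-1)·(84) = -142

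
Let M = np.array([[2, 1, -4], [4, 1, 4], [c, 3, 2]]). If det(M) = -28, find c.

Expanding along the row containing c, det(M) is linear in c: det(M) = (8)·c + (-76).
Set (8)·c + (-76) = -28  ⇒  (8)·c = 48  ⇒  c = 6.

c = 6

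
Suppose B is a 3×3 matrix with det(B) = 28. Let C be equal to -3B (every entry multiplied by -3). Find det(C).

|C| = -756

For a 3×3 matrix, det(-3B) = (-3)^3·det(B) = -27·det(B).
det(C) = (-27)·(28) = -756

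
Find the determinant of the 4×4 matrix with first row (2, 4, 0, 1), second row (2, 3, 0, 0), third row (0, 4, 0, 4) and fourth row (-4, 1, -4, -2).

0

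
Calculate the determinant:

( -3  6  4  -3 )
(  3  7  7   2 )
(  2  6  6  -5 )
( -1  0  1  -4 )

Expand along row 4 (it has 1 zero):
  − (-1) · M_41   where M_41 = det([6 4 -3; 7 7 2; 6 6 -5]) = -94
  − (1) · M_43   where M_43 = det([-3 6 -3; 3 7 2; 2 6 -5]) = 243
  + (-4) · M_44   where M_44 = det([-3 6 4; 3 7 7; 2 6 6]) = -8
det = (-1)·(-1)·(-94) + (-1)·(1)·(243) + (+1)·(-4)·(-8) = -305

The determinant is -305.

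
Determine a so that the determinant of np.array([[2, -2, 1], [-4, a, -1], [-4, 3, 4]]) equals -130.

Expanding along the column containing a, det(M) is linear in a: det(M) = (12)·a + (-46).
Set (12)·a + (-46) = -130  ⇒  (12)·a = -84  ⇒  a = -7.

a = -7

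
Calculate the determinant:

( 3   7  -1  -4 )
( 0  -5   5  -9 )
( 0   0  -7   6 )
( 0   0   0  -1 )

The determinant is -105.

The matrix is upper triangular, so the determinant is the product of the diagonal entries:
det = (3) · (-5) · (-7) · (-1) = -105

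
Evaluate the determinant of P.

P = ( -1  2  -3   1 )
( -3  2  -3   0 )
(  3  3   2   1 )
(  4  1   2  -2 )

The determinant is -85.

Expand along row 2 (it has 1 zero):
  − (-3) · M_21   where M_21 = det([2 -3 1; 3 2 1; 1 2 -2]) = -29
  + (2) · M_22   where M_22 = det([-1 -3 1; 3 2 1; 4 2 -2]) = -26
  − (-3) · M_23   where M_23 = det([-1 2 1; 3 3 1; 4 1 -2]) = 18
det = (-1)·(-3)·(-29) + (+1)·(2)·(-26) + (-1)·(-3)·(18) = -85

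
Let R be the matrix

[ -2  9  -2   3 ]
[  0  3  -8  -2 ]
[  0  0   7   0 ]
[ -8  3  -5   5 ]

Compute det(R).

det(R) = 1218

Expand along row 3 (it has 3 zeros):
  + (7) · M_33   where M_33 = det([-2 9 3; 0 3 -2; -8 3 5]) = 174
det = (+1)·(7)·(174) = 1218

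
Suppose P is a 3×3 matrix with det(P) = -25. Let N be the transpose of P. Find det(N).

-25

det(Pᵀ) = det(P).
det(N) = (1)·(-25) = -25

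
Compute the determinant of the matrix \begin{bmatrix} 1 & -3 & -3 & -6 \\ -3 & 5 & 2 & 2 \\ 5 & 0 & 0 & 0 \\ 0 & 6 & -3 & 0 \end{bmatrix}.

Expand along row 3 (it has 3 zeros):
  + (5) · M_31   where M_31 = det([-3 -3 -6; 5 2 2; 6 -3 0]) = 108
det = (+1)·(5)·(108) = 540

540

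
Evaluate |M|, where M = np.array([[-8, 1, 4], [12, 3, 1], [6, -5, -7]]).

-94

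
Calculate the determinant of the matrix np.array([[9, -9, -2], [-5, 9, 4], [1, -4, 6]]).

Expand along column 1:
  + 9 · |9 4; -4 6| = 9·(54 − (-16)) = 630
  − (-5) · |-9 -2; -4 6| = −(-5)·(-54 − 8) = -310
  + 1 · |-9 -2; 9 4| = 1·(-36 − (-18)) = -18
Sum: (630) + (-310) + (-18) = 302

The determinant is 302.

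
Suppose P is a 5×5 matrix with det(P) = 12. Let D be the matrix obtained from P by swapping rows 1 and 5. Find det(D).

-12

Swapping two rows multiplies the determinant by −1.
det(D) = (-1)·(12) = -12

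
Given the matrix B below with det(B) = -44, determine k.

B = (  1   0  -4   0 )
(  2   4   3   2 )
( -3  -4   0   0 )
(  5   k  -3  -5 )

3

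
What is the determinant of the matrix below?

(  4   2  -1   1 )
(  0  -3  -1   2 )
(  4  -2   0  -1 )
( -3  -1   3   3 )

-231

Expand along row 2 (it has 1 zero):
  + (-3) · M_22   where M_22 = det([4 -1 1; 4 0 -1; -3 3 3]) = 33
  − (-1) · M_23   where M_23 = det([4 2 1; 4 -2 -1; -3 -1 3]) = -56
  + (2) · M_24   where M_24 = det([4 2 -1; 4 -2 0; -3 -1 3]) = -38
det = (+1)·(-3)·(33) + (-1)·(-1)·(-56) + (+1)·(2)·(-38) = -231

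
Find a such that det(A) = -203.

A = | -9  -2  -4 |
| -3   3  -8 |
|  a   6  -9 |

Expanding along the column containing a, det(A) is linear in a: det(A) = (28)·a + (-63).
Set (28)·a + (-63) = -203  ⇒  (28)·a = -140  ⇒  a = -5.

-5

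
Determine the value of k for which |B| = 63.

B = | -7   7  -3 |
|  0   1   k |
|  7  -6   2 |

Expanding along the column containing k, det(B) is linear in k: det(B) = (7)·k + (7).
Set (7)·k + (7) = 63  ⇒  (7)·k = 56  ⇒  k = 8.

8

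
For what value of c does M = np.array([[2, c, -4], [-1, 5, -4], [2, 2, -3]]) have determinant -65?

Expanding along the row containing c, det(M) is linear in c: det(M) = (-11)·c + (34).
Set (-11)·c + (34) = -65  ⇒  (-11)·c = -99  ⇒  c = 9.

c = 9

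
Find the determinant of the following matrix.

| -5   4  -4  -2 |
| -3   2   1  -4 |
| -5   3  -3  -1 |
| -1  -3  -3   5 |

Expand along row 1:
  + (-5) · M_11   where M_11 = det([2 1 -4; 3 -3 -1; -3 -3 5]) = 24
  − (4) · M_12   where M_12 = det([-3 1 -4; -5 -3 -1; -1 -3 5]) = 32
  + (-4) · M_13   where M_13 = det([-3 2 -4; -5 3 -1; -1 -3 5]) = -56
  − (-2) · M_14   where M_14 = det([-3 2 1; -5 3 -3; -1 -3 -3]) = 48
det = (+1)·(-5)·(24) + (-1)·(4)·(32) + (+1)·(-4)·(-56) + (-1)·(-2)·(48) = 72

The determinant is 72.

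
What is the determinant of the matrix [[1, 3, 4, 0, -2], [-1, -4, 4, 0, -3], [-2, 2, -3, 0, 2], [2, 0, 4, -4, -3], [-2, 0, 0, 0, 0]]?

The determinant is 24.

Expand along row 5 (it has 4 zeros):
  + (-2) · M_51   where M_51 = det([3 4 0 -2; -4 4 0 -3; 2 -3 0 2; 0 4 -4 -3]) = -12
det = (+1)·(-2)·(-12) = 24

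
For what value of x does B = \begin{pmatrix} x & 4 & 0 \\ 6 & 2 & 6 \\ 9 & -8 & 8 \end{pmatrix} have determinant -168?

-3

Expanding along the row containing x, det(B) is linear in x: det(B) = (64)·x + (24).
Set (64)·x + (24) = -168  ⇒  (64)·x = -192  ⇒  x = -3.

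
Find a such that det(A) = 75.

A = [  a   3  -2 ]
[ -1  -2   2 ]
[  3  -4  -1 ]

8

Expanding along the column containing a, det(A) is linear in a: det(A) = (10)·a + (-5).
Set (10)·a + (-5) = 75  ⇒  (10)·a = 80  ⇒  a = 8.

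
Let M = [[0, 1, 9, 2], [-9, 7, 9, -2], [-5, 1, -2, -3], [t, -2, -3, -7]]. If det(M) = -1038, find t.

t = 0

Expanding along the column containing t, det(M) is linear in t: det(M) = (-94)·t + (-1038).
Set (-94)·t + (-1038) = -1038  ⇒  (-94)·t = 0  ⇒  t = 0.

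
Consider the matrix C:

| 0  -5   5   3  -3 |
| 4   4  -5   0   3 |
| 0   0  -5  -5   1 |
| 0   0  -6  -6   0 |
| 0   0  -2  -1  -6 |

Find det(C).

C is block upper-triangular with a 2×2 block and a 3×3 block on the diagonal, so its determinant equals the product of the determinants of the diagonal blocks.
det of the 2×2 block = 20
det of the 3×3 block = -6
det = (20)·(-6) = -120

-120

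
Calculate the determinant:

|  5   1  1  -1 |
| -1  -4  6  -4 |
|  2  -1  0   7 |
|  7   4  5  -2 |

1156

Expand along row 3 (it has 1 zero):
  + (2) · M_31   where M_31 = det([1 1 -1; -4 6 -4; 4 5 -2]) = 28
  − (-1) · M_32   where M_32 = det([5 1 -1; -1 6 -4; 7 5 -2]) = 57
  − (7) · M_34   where M_34 = det([5 1 1; -1 -4 6; 7 4 5]) = -149
det = (+1)·(2)·(28) + (-1)·(-1)·(57) + (-1)·(7)·(-149) = 1156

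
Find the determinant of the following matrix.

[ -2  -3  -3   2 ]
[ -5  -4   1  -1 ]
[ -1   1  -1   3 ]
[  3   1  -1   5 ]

Expand along row 1:
  + (-2) · M_11   where M_11 = det([-4 1 -1; 1 -1 3; 1 -1 5]) = 6
  − (-3) · M_12   where M_12 = det([-5 1 -1; -1 -1 3; 3 -1 5]) = 20
  + (-3) · M_13   where M_13 = det([-5 -4 -1; -1 1 3; 3 1 5]) = -62
  − (2) · M_14   where M_14 = det([-5 -4 1; -1 1 -1; 3 1 -1]) = 12
det = (+1)·(-2)·(6) + (-1)·(-3)·(20) + (+1)·(-3)·(-62) + (-1)·(2)·(12) = 210

210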